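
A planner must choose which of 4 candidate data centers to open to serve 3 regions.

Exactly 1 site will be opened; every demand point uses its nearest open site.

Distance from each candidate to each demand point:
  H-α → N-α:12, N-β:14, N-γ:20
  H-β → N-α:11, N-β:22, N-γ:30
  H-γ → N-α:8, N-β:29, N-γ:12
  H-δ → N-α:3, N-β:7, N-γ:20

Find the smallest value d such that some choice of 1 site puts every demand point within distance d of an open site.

20

Open {H-α}.
  Farthest demand point is N-γ at distance 20 (to H-α); all others are ≤ 20.
With {H-δ} the worst case is 20.
With {H-γ} the worst case is 29.
No size-1 selection achieves below 20.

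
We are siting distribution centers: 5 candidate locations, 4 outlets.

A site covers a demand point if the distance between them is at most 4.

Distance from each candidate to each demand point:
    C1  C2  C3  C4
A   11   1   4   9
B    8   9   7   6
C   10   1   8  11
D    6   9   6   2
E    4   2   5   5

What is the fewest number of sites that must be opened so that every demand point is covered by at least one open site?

Coverage sets (demand points within 4 of each site):
  A: {C2, C3}
  B: {}
  C: {C2}
  D: {C4}
  E: {C1, C2}
No 2 sites suffice: every size-2 union leaves at least one demand point uncovered.
But {A, D, E} covers everything, so the minimum is 3.

3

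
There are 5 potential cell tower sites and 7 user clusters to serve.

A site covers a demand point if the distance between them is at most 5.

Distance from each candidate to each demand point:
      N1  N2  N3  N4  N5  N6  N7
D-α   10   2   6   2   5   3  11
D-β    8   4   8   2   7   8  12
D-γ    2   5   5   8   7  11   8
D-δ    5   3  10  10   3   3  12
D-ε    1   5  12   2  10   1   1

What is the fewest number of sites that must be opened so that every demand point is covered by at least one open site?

Coverage sets (demand points within 5 of each site):
  D-α: {N2, N4, N5, N6}
  D-β: {N2, N4}
  D-γ: {N1, N2, N3}
  D-δ: {N1, N2, N5, N6}
  D-ε: {N1, N2, N4, N6, N7}
No 2 sites suffice: every size-2 union leaves at least one demand point uncovered.
But {D-α, D-γ, D-ε} covers everything, so the minimum is 3.

3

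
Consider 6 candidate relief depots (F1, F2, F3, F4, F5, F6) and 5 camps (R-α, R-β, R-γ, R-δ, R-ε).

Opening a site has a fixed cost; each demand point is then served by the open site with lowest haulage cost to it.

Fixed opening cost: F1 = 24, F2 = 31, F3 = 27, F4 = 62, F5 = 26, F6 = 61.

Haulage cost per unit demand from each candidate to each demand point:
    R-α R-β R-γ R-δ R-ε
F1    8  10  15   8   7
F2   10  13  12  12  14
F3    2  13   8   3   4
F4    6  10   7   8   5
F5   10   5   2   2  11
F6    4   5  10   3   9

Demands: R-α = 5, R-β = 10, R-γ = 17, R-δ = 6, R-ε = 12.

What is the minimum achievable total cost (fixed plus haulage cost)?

207

Open {F3, F5}: assign each demand point to its cheapest open site.
  R-α→F3 5×2=10, R-β→F5 10×5=50, R-γ→F5 17×2=34, R-δ→F5 6×2=12, R-ε→F3 12×4=48
  haulage cost 154, fixed 53 → total 207.
Compare {F1, F3, F5}: haulage cost 154 + fixed 77 = 231.
Compare {F2, F3, F5}: haulage cost 154 + fixed 84 = 238.
Compare {F1, F2, F3, F5}: haulage cost 154 + fixed 108 = 262.
All other subsets cost ≥ 231. Minimum total cost: 207.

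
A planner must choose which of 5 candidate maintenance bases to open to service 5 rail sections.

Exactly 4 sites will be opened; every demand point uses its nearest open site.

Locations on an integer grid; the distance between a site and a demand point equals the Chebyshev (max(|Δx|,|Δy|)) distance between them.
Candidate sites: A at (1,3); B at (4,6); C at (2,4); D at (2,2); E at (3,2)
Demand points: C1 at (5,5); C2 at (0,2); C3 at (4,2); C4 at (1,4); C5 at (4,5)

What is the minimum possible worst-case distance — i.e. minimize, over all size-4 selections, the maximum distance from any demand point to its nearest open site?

Open {A, B, C, E}.
  Farthest demand point is C1 at distance 1 (to B); all others are ≤ 1.
With {A, B, D, E} the worst case is 1.
With {A, B, C, D} the worst case is 2.
No size-4 selection achieves below 1.

1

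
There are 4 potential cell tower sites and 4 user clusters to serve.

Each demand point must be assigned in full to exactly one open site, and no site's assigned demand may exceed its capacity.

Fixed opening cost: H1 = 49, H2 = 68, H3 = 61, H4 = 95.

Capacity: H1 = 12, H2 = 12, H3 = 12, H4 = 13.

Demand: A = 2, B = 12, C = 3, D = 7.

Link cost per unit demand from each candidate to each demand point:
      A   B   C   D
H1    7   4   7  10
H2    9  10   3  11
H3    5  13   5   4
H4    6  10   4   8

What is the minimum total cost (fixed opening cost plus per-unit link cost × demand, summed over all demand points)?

Open {H1, H3}; cheapest assignment that respects the capacities:
  H1 (cap 12, load 12): B — cost 12×4 = 48
  H3 (cap 12, load 12): A, C, D — cost 2×5 + 3×5 + 7×4 = 53
  Shipping 101, fixed 110 → total 211.
  Any other capacity-feasible assignment to {H1, H3} ships for at least 101.
Compare {H1, H2}: its best feasible assignment gives total 269.
Compare {H1, H4}: its best feasible assignment gives total 272.
Every other set of open sites that can feasibly serve all demand totals ≥ 269 even under its best assignment. Minimum: 211.

211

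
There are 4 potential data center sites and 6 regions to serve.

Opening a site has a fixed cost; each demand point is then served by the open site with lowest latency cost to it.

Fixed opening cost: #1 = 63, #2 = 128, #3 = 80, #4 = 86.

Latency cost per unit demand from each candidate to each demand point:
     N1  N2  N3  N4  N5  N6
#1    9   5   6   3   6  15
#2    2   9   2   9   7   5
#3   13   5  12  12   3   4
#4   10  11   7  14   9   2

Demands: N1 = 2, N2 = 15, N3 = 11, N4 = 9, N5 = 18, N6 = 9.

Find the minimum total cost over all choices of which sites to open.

419

Open {#1, #3}: assign each demand point to its cheapest open site.
  N1→#1 2×9=18, N2→#1 15×5=75, N3→#1 11×6=66, N4→#1 9×3=27, N5→#3 18×3=54, N6→#3 9×4=36
  latency cost 276, fixed 143 → total 419.
Compare {#1, #4}: latency cost 312 + fixed 149 = 461.
Compare {#1, #2}: latency cost 281 + fixed 191 = 472.
Compare {#2, #3}: latency cost 272 + fixed 208 = 480.
All other subsets cost ≥ 461. Minimum total cost: 419.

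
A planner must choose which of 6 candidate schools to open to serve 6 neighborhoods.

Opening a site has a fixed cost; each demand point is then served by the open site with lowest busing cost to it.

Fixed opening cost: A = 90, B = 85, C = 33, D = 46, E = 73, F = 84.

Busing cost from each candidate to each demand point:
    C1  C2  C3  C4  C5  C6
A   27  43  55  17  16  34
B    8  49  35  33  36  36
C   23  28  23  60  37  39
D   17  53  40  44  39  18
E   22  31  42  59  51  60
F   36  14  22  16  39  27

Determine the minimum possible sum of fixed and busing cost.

238

Open {F}: assign each demand point to its cheapest open site.
  C1→F 36, C2→F 14, C3→F 22, C4→F 16, C5→F 39, C6→F 27
  busing cost 154, fixed 84 → total 238.
Compare {C}: busing cost 210 + fixed 33 = 243.
Compare {C, D}: busing cost 167 + fixed 79 = 246.
Compare {C, F}: busing cost 139 + fixed 117 = 256.
All other subsets cost ≥ 243. Minimum total cost: 238.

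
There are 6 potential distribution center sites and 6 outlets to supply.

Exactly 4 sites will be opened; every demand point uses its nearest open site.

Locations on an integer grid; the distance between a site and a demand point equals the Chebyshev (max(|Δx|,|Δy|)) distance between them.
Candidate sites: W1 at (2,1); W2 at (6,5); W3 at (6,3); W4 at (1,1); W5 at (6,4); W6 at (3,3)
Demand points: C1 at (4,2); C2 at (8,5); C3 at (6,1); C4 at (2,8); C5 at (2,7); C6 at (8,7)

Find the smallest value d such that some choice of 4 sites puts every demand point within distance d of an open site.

Open {W1, W2, W3, W4}.
  Farthest demand point is C4 at distance 4 (to W2); all others are ≤ 4.
With {W1, W2, W3, W5} the worst case is 4.
With {W1, W2, W3, W6} the worst case is 4.
No size-4 selection achieves below 4.

4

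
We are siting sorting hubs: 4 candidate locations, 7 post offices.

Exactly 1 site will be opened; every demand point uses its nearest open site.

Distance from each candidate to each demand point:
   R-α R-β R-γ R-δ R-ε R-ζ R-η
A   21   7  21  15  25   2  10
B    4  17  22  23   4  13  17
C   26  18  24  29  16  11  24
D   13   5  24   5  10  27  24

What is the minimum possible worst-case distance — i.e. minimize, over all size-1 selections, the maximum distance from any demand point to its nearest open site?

Open {B}.
  Farthest demand point is R-δ at distance 23 (to B); all others are ≤ 23.
With {A} the worst case is 25.
With {D} the worst case is 27.
No size-1 selection achieves below 23.

23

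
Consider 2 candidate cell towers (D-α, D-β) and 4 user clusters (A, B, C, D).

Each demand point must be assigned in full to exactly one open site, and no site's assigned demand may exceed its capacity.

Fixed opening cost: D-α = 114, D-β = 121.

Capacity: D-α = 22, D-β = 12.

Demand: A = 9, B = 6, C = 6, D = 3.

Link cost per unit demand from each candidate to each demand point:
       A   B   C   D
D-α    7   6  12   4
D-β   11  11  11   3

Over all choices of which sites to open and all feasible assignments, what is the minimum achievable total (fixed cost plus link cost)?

409

Open {D-α, D-β}; cheapest assignment that respects the capacities:
  D-α (cap 22, load 15): A, B — cost 9×7 + 6×6 = 99
  D-β (cap 12, load 9): C, D — cost 6×11 + 3×3 = 75
  Shipping 174, fixed 235 → total 409.
  Any other capacity-feasible assignment to {D-α, D-β} ships for at least 174.
Total demand is 24 and no other set of sites has combined capacity ≥ 24, so {D-α, D-β} is the only feasible choice of open sites. Minimum: 409.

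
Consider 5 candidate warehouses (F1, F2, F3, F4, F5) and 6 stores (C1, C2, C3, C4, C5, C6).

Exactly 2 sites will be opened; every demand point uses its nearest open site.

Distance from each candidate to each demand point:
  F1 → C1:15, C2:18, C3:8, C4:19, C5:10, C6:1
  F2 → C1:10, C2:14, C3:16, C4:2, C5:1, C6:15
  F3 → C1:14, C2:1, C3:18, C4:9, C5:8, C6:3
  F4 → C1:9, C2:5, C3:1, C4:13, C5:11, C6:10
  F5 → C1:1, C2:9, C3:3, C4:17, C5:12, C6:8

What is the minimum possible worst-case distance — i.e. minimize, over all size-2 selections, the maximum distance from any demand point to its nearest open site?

9

Open {F2, F5}.
  Farthest demand point is C2 at distance 9 (to F5); all others are ≤ 9.
With {F3, F4} the worst case is 9.
With {F3, F5} the worst case is 9.
No size-2 selection achieves below 9.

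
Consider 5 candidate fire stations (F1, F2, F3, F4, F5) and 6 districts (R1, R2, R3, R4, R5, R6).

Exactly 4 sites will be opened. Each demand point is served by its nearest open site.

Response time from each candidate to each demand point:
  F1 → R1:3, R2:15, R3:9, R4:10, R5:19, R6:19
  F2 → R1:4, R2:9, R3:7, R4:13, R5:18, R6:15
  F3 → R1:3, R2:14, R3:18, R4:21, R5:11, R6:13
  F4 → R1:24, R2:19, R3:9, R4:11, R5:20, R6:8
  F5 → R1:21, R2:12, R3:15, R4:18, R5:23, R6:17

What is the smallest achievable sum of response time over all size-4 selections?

48

Open {F1, F2, F3, F4}.
  R1→F1 3, R2→F2 9, R3→F2 7, R4→F1 10, R5→F3 11, R6→F4 8  ⇒ total 48.
Compare {F2, F3, F4, F5}: total 49.
Compare {F1, F2, F3, F5}: total 53.
No size-4 selection does better; minimum is 48.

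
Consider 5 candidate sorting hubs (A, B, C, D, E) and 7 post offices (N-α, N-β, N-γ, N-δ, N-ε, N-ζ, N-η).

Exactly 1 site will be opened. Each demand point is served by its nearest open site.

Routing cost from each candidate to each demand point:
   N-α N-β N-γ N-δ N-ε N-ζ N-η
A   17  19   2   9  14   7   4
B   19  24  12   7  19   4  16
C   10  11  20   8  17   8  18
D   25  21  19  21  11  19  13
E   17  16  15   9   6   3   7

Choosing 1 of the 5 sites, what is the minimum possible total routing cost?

72

Open {A}.
  N-α→A 17, N-β→A 19, N-γ→A 2, N-δ→A 9, N-ε→A 14, N-ζ→A 7, N-η→A 4  ⇒ total 72.
Compare {E}: total 73.
Compare {C}: total 92.
No size-1 selection does better; minimum is 72.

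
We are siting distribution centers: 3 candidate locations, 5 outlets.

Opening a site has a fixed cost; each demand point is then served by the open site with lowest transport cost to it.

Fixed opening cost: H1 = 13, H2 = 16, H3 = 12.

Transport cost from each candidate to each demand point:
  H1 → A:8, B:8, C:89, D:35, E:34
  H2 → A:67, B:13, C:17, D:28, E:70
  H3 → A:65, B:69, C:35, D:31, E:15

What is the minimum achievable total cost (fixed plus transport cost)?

117

Open {H1, H2, H3}: assign each demand point to its cheapest open site.
  A→H1 8, B→H1 8, C→H2 17, D→H2 28, E→H3 15
  transport cost 76, fixed 41 → total 117.
Compare {H1, H3}: transport cost 97 + fixed 25 = 122.
Compare {H1, H2}: transport cost 95 + fixed 29 = 124.
Compare {H2, H3}: transport cost 138 + fixed 28 = 166.
All other subsets cost ≥ 122. Minimum total cost: 117.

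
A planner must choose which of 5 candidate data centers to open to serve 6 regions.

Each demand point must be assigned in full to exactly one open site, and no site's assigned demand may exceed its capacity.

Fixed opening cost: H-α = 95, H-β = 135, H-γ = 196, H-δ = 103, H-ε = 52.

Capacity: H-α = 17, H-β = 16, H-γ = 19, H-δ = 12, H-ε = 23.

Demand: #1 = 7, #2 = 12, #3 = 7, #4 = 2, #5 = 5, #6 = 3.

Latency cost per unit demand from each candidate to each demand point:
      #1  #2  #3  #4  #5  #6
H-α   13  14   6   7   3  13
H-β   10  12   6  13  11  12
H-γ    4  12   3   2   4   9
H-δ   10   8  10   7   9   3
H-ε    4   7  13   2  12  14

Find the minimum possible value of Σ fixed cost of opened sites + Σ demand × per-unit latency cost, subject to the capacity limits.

359

Open {H-α, H-ε}; cheapest assignment that respects the capacities:
  H-α (cap 17, load 15): #3, #5, #6 — cost 7×6 + 5×3 + 3×13 = 96
  H-ε (cap 23, load 21): #1, #2, #4 — cost 7×4 + 12×7 + 2×2 = 116
  Shipping 212, fixed 147 → total 359.
  Any other capacity-feasible assignment to {H-α, H-ε} ships for at least 212.
Compare {H-γ, H-ε}: its best feasible assignment gives total 432.
Compare {H-α, H-δ, H-ε}: its best feasible assignment gives total 432.
Every other set of open sites that can feasibly serve all demand totals ≥ 432 even under its best assignment. Minimum: 359.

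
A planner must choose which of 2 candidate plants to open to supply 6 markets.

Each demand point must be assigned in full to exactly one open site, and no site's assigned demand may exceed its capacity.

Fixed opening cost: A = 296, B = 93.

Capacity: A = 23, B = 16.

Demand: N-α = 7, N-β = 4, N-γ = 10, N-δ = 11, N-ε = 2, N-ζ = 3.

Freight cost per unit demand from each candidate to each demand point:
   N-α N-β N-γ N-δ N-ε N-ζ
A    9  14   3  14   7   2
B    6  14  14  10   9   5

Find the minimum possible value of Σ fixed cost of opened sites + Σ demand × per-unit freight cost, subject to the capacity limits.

668

Open {A, B}; cheapest assignment that respects the capacities:
  A (cap 23, load 22): N-α, N-γ, N-ε, N-ζ — cost 7×9 + 10×3 + 2×7 + 3×2 = 113
  B (cap 16, load 15): N-β, N-δ — cost 4×14 + 11×10 = 166
  Shipping 279, fixed 389 → total 668.
  Any other capacity-feasible assignment to {A, B} ships for at least 279.
Total demand is 37 and no other set of sites has combined capacity ≥ 37, so {A, B} is the only feasible choice of open sites. Minimum: 668.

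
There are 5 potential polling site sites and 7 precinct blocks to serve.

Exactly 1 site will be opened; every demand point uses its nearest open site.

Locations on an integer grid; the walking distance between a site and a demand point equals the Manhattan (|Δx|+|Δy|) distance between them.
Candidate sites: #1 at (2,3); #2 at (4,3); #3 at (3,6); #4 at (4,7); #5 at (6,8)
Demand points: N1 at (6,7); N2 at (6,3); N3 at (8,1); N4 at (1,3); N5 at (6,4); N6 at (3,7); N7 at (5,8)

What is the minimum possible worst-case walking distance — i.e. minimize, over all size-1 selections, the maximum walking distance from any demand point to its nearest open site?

6

Open {#2}.
  Farthest demand point is N1 at walking distance 6 (to #2); all others are ≤ 6.
With {#1} the worst case is 8.
With {#3} the worst case is 10.
No size-1 selection achieves below 6.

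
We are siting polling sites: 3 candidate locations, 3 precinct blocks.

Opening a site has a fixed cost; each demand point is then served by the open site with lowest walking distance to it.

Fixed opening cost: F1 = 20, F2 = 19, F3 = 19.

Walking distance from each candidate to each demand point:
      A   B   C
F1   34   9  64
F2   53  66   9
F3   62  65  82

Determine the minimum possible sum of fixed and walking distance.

Open {F1, F2}: assign each demand point to its cheapest open site.
  A→F1 34, B→F1 9, C→F2 9
  walking distance 52, fixed 39 → total 91.
Compare {F1, F2, F3}: walking distance 52 + fixed 58 = 110.
Compare {F1}: walking distance 107 + fixed 20 = 127.
Compare {F1, F3}: walking distance 107 + fixed 39 = 146.
All other subsets cost ≥ 110. Minimum total cost: 91.

91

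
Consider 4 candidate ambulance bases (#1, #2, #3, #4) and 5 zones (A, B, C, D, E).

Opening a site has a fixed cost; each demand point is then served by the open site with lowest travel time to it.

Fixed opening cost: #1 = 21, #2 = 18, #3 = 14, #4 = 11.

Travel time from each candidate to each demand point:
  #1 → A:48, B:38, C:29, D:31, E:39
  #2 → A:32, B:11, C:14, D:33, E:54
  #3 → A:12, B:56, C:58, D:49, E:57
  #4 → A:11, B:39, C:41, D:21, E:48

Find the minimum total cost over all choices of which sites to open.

Open {#2, #4}: assign each demand point to its cheapest open site.
  A→#4 11, B→#2 11, C→#2 14, D→#4 21, E→#4 48
  travel time 105, fixed 29 → total 134.
Compare {#1, #2, #4}: travel time 96 + fixed 50 = 146.
Compare {#2, #3, #4}: travel time 105 + fixed 43 = 148.
Compare {#2, #3}: travel time 124 + fixed 32 = 156.
All other subsets cost ≥ 146. Minimum total cost: 134.

134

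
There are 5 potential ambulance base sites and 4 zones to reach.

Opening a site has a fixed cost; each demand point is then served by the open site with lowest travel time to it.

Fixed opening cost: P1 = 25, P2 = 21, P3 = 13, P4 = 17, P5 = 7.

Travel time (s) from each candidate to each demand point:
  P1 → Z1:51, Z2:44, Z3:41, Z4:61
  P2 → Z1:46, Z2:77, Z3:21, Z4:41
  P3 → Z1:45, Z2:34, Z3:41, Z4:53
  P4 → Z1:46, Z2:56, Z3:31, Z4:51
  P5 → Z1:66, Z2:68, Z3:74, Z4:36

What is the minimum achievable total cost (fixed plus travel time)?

Open {P2, P3}: assign each demand point to its cheapest open site.
  Z1→P3 45, Z2→P3 34, Z3→P2 21, Z4→P2 41
  travel time 141, fixed 34 → total 175.
Compare {P3, P5}: travel time 156 + fixed 20 = 176.
Compare {P2, P3, P5}: travel time 136 + fixed 41 = 177.
Compare {P3, P4, P5}: travel time 146 + fixed 37 = 183.
All other subsets cost ≥ 176. Minimum total cost: 175.

175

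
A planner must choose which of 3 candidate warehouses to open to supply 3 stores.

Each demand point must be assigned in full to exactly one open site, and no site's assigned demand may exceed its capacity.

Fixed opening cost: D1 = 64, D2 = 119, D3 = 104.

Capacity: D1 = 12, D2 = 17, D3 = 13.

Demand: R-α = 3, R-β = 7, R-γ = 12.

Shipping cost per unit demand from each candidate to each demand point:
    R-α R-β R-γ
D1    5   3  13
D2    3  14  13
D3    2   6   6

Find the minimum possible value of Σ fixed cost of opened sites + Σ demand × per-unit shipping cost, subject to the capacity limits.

Open {D1, D3}; cheapest assignment that respects the capacities:
  D1 (cap 12, load 10): R-α, R-β — cost 3×5 + 7×3 = 36
  D3 (cap 13, load 12): R-γ — cost 12×6 = 72
  Shipping 108, fixed 168 → total 276.
  Any other capacity-feasible assignment to {D1, D3} ships for at least 108.
Compare {D1, D2}: its best feasible assignment gives total 369.
Compare {D1, D2, D3}: its best feasible assignment gives total 389.
Every other set of open sites that can feasibly serve all demand totals ≥ 369 even under its best assignment. Minimum: 276.

276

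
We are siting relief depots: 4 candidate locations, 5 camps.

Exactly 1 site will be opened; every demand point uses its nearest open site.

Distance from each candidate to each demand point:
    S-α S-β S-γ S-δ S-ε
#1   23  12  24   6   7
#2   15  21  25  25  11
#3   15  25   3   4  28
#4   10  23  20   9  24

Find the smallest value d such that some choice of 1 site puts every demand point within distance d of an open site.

24

Open {#1}.
  Farthest demand point is S-γ at distance 24 (to #1); all others are ≤ 24.
With {#4} the worst case is 24.
With {#2} the worst case is 25.
No size-1 selection achieves below 24.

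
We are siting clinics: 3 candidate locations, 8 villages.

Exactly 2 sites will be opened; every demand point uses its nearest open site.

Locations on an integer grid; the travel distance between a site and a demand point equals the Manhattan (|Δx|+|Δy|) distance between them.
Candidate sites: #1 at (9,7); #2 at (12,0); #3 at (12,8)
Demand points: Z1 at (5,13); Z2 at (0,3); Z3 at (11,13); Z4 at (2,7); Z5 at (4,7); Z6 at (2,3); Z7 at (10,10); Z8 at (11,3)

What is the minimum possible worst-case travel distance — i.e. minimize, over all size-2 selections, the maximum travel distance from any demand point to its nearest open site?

13

Open {#1, #2}.
  Farthest demand point is Z2 at travel distance 13 (to #1); all others are ≤ 13.
With {#1, #3} the worst case is 13.
With {#2, #3} the worst case is 15.
No size-2 selection achieves below 13.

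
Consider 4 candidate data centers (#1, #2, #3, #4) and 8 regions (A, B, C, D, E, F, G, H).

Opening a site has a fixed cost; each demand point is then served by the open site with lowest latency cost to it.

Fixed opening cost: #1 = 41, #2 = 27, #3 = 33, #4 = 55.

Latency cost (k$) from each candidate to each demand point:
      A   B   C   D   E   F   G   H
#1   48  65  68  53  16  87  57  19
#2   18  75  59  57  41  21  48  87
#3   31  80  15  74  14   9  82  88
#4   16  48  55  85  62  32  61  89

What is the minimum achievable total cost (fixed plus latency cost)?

337

Open {#1, #3}: assign each demand point to its cheapest open site.
  A→#3 31, B→#1 65, C→#3 15, D→#1 53, E→#3 14, F→#3 9, G→#1 57, H→#1 19
  latency cost 263, fixed 74 → total 337.
Compare {#1, #2, #3}: latency cost 241 + fixed 101 = 342.
Compare {#1, #3, #4}: latency cost 231 + fixed 129 = 360.
Compare {#1, #2}: latency cost 299 + fixed 68 = 367.
All other subsets cost ≥ 342. Minimum total cost: 337.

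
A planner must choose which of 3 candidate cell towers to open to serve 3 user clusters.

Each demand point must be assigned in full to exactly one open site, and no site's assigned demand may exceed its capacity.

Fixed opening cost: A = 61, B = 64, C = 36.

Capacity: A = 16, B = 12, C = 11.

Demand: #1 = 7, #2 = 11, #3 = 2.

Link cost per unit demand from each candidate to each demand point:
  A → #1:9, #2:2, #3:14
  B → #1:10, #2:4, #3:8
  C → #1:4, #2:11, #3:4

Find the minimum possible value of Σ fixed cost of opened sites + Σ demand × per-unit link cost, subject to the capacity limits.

155

Open {A, C}; cheapest assignment that respects the capacities:
  A (cap 16, load 11): #2 — cost 11×2 = 22
  C (cap 11, load 9): #1, #3 — cost 7×4 + 2×4 = 36
  Shipping 58, fixed 97 → total 155.
  Any other capacity-feasible assignment to {A, C} ships for at least 58.
Compare {B, C}: its best feasible assignment gives total 180.
Compare {A, B, C}: its best feasible assignment gives total 219.
Every other set of open sites that can feasibly serve all demand totals ≥ 180 even under its best assignment. Minimum: 155.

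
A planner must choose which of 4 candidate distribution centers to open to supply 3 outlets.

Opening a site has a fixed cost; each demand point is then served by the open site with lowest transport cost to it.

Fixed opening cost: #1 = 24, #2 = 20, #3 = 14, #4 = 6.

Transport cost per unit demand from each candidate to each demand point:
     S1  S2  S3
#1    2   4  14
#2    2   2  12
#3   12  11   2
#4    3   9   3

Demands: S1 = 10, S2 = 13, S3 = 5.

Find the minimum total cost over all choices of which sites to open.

87

Open {#2, #4}: assign each demand point to its cheapest open site.
  S1→#2 10×2=20, S2→#2 13×2=26, S3→#4 5×3=15
  transport cost 61, fixed 26 → total 87.
Compare {#2, #3}: transport cost 56 + fixed 34 = 90.
Compare {#2, #3, #4}: transport cost 56 + fixed 40 = 96.
Compare {#1, #2, #4}: transport cost 61 + fixed 50 = 111.
All other subsets cost ≥ 90. Minimum total cost: 87.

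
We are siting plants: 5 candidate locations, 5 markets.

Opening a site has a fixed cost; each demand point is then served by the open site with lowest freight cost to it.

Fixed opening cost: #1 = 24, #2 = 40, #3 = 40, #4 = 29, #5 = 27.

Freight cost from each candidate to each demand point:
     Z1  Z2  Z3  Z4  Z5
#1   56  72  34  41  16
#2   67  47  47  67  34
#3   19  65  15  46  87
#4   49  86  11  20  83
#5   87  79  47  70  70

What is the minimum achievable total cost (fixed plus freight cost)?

Open {#1, #3}: assign each demand point to its cheapest open site.
  Z1→#3 19, Z2→#3 65, Z3→#3 15, Z4→#1 41, Z5→#1 16
  freight cost 156, fixed 64 → total 220.
Compare {#1, #4}: freight cost 168 + fixed 53 = 221.
Compare {#1, #3, #4}: freight cost 131 + fixed 93 = 224.
Compare {#2, #4}: freight cost 161 + fixed 69 = 230.
All other subsets cost ≥ 221. Minimum total cost: 220.

220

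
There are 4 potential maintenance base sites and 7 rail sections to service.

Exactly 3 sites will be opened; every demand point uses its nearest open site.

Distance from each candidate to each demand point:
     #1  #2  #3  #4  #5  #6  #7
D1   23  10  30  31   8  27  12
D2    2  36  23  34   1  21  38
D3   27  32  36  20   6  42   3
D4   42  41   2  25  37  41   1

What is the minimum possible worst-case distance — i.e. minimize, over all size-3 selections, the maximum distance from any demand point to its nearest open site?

23

Open {D1, D2, D3}.
  Farthest demand point is #3 at distance 23 (to D2); all others are ≤ 23.
With {D1, D2, D4} the worst case is 25.
With {D1, D3, D4} the worst case is 27.
No size-3 selection achieves below 23.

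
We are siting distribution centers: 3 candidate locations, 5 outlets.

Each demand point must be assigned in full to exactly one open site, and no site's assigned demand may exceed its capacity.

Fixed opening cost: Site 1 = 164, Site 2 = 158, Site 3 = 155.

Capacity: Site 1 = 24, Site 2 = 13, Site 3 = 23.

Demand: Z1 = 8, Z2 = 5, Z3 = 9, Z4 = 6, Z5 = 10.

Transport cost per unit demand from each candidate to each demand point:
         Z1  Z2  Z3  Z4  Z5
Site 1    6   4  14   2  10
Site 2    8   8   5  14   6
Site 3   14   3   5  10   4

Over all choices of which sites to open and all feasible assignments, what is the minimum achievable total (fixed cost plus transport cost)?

Open {Site 1, Site 3}; cheapest assignment that respects the capacities:
  Site 1 (cap 24, load 19): Z1, Z2, Z4 — cost 8×6 + 5×4 + 6×2 = 80
  Site 3 (cap 23, load 19): Z3, Z5 — cost 9×5 + 10×4 = 85
  Shipping 165, fixed 319 → total 484.
  Any other capacity-feasible assignment to {Site 1, Site 3} ships for at least 165.
Compare {Site 1, Site 2, Site 3}: its best feasible assignment gives total 637.
Every other set of open sites that can feasibly serve all demand totals ≥ 637 even under its best assignment. Minimum: 484.

484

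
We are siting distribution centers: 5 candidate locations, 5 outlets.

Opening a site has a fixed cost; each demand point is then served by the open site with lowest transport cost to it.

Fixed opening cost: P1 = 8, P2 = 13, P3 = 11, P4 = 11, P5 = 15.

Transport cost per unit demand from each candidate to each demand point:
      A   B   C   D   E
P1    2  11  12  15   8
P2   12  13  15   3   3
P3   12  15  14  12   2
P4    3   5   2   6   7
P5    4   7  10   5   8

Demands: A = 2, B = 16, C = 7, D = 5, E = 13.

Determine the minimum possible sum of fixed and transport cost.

176

Open {P2, P3, P4}: assign each demand point to its cheapest open site.
  A→P4 2×3=6, B→P4 16×5=80, C→P4 7×2=14, D→P2 5×3=15, E→P3 13×2=26
  transport cost 141, fixed 35 → total 176.
Compare {P2, P4}: transport cost 154 + fixed 24 = 178.
Compare {P3, P4}: transport cost 156 + fixed 22 = 178.
Compare {P1, P2, P3, P4}: transport cost 139 + fixed 43 = 182.
All other subsets cost ≥ 178. Minimum total cost: 176.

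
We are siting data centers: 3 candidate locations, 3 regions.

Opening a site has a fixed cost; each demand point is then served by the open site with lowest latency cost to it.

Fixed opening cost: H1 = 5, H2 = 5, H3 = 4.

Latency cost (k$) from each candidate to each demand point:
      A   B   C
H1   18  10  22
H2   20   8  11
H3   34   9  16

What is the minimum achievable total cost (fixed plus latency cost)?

Open {H2}: assign each demand point to its cheapest open site.
  A→H2 20, B→H2 8, C→H2 11
  latency cost 39, fixed 5 → total 44.
Compare {H1, H2}: latency cost 37 + fixed 10 = 47.
Compare {H2, H3}: latency cost 39 + fixed 9 = 48.
Compare {H1, H2, H3}: latency cost 37 + fixed 14 = 51.
All other subsets cost ≥ 47. Minimum total cost: 44.

44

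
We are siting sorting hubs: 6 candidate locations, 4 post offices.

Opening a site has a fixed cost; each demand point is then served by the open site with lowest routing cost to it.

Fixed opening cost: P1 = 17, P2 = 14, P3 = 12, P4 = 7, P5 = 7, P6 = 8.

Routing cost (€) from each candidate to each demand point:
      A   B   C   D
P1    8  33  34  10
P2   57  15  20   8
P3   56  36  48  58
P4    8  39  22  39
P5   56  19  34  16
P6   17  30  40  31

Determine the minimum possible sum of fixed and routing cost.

Open {P2, P4}: assign each demand point to its cheapest open site.
  A→P4 8, B→P2 15, C→P2 20, D→P2 8
  routing cost 51, fixed 21 → total 72.
Compare {P4, P5}: routing cost 65 + fixed 14 = 79.
Compare {P2, P4, P5}: routing cost 51 + fixed 28 = 79.
Compare {P2, P4, P6}: routing cost 51 + fixed 29 = 80.
All other subsets cost ≥ 79. Minimum total cost: 72.

72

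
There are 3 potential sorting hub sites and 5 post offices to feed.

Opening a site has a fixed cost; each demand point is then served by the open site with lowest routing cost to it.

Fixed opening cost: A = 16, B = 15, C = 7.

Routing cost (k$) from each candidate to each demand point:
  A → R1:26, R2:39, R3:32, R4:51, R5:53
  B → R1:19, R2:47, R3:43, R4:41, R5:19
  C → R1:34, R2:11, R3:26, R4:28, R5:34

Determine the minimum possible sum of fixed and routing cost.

Open {B, C}: assign each demand point to its cheapest open site.
  R1→B 19, R2→C 11, R3→C 26, R4→C 28, R5→B 19
  routing cost 103, fixed 22 → total 125.
Compare {C}: routing cost 133 + fixed 7 = 140.
Compare {A, B, C}: routing cost 103 + fixed 38 = 141.
Compare {A, C}: routing cost 125 + fixed 23 = 148.
All other subsets cost ≥ 140. Minimum total cost: 125.

125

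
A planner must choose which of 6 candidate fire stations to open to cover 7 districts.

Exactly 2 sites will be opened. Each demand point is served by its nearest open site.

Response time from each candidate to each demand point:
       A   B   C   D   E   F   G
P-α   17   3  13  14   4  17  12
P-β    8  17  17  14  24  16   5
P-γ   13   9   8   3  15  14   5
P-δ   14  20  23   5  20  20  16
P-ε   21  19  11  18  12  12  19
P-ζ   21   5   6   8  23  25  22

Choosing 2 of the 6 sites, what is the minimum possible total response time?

50

Open {P-α, P-γ}.
  A→P-γ 13, B→P-α 3, C→P-γ 8, D→P-γ 3, E→P-α 4, F→P-γ 14, G→P-γ 5  ⇒ total 50.
Compare {P-γ, P-ζ}: total 61.
Compare {P-β, P-γ}: total 62.
No size-2 selection does better; minimum is 50.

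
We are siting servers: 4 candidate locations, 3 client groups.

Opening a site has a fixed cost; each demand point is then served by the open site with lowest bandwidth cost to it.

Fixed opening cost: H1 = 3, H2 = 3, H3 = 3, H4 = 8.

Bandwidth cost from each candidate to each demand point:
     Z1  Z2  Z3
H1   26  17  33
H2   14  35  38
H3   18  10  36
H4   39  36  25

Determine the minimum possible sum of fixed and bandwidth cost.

63

Open {H2, H3, H4}: assign each demand point to its cheapest open site.
  Z1→H2 14, Z2→H3 10, Z3→H4 25
  bandwidth cost 49, fixed 14 → total 63.
Compare {H3, H4}: bandwidth cost 53 + fixed 11 = 64.
Compare {H2, H3}: bandwidth cost 60 + fixed 6 = 66.
Compare {H1, H2, H3}: bandwidth cost 57 + fixed 9 = 66.
All other subsets cost ≥ 64. Minimum total cost: 63.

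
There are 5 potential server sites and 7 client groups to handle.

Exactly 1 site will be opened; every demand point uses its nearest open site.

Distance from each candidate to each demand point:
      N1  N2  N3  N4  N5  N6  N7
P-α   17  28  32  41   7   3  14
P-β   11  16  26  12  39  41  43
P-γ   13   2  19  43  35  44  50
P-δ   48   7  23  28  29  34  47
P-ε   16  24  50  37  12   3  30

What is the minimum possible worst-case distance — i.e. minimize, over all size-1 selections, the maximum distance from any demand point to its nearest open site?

Open {P-α}.
  Farthest demand point is N4 at distance 41 (to P-α); all others are ≤ 41.
With {P-β} the worst case is 43.
With {P-δ} the worst case is 48.
No size-1 selection achieves below 41.

41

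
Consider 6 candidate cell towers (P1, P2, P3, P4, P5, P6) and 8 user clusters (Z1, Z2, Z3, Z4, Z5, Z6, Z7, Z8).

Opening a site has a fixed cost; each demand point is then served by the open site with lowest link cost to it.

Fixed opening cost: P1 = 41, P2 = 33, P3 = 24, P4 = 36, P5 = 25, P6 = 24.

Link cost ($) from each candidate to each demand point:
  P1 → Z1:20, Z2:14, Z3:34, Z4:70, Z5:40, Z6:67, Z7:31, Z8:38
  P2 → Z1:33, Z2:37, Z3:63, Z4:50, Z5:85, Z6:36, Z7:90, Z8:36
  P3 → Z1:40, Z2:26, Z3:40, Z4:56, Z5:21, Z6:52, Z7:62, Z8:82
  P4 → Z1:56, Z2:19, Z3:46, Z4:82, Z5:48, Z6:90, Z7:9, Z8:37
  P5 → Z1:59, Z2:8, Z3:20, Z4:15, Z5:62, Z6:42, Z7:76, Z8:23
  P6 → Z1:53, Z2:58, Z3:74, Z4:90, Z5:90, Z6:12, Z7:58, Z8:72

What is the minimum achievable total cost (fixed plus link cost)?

Open {P3, P4, P5, P6}: assign each demand point to its cheapest open site.
  Z1→P3 40, Z2→P5 8, Z3→P5 20, Z4→P5 15, Z5→P3 21, Z6→P6 12, Z7→P4 9, Z8→P5 23
  link cost 148, fixed 109 → total 257.
Compare {P1, P5, P6}: link cost 169 + fixed 90 = 259.
Compare {P3, P4, P5}: link cost 178 + fixed 85 = 263.
Compare {P1, P3, P5, P6}: link cost 150 + fixed 114 = 264.
All other subsets cost ≥ 259. Minimum total cost: 257.

257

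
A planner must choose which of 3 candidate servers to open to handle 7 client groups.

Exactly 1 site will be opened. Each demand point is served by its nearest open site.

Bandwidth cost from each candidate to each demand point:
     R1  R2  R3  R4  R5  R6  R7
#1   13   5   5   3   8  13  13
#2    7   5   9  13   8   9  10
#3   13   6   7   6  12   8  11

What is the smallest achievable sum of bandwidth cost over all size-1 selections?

60

Open {#1}.
  R1→#1 13, R2→#1 5, R3→#1 5, R4→#1 3, R5→#1 8, R6→#1 13, R7→#1 13  ⇒ total 60.
Compare {#2}: total 61.
Compare {#3}: total 63.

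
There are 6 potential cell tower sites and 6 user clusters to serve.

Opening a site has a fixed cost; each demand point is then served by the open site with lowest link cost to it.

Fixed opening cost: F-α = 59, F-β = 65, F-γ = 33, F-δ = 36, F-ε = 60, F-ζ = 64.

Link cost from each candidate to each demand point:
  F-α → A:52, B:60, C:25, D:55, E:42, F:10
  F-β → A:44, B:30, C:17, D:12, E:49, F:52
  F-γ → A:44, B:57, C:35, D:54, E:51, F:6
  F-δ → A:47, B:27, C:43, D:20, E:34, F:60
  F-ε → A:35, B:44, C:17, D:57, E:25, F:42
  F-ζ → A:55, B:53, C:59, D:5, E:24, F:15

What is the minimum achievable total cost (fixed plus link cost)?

Open {F-γ, F-δ}: assign each demand point to its cheapest open site.
  A→F-γ 44, B→F-δ 27, C→F-γ 35, D→F-δ 20, E→F-δ 34, F→F-γ 6
  link cost 166, fixed 69 → total 235.
Compare {F-β, F-γ}: link cost 158 + fixed 98 = 256.
Compare {F-α, F-δ}: link cost 163 + fixed 95 = 258.
Compare {F-γ, F-δ, F-ε}: link cost 130 + fixed 129 = 259.
All other subsets cost ≥ 256. Minimum total cost: 235.

235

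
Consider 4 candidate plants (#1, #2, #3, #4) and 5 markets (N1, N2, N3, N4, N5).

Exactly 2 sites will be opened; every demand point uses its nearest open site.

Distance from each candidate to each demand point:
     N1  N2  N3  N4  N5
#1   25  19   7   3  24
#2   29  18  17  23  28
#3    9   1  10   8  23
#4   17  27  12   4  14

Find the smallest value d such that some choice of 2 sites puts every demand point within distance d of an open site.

14

Open {#3, #4}.
  Farthest demand point is N5 at distance 14 (to #4); all others are ≤ 14.
With {#2, #4} the worst case is 18.
With {#1, #4} the worst case is 19.
No size-2 selection achieves below 14.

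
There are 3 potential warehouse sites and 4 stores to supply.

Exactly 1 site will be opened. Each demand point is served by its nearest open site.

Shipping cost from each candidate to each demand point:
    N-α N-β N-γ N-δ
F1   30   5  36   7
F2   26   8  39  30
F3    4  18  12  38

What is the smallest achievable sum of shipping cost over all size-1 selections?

Open {F3}.
  N-α→F3 4, N-β→F3 18, N-γ→F3 12, N-δ→F3 38  ⇒ total 72.
Compare {F1}: total 78.
Compare {F2}: total 103.

72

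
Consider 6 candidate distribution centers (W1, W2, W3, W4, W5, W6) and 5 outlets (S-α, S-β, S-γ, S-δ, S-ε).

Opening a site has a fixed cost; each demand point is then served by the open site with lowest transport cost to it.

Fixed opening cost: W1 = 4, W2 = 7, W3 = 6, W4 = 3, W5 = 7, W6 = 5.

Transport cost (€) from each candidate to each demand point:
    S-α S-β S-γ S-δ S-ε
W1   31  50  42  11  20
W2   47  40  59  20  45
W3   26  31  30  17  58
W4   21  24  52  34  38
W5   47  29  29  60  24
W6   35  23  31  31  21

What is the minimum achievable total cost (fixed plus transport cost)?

118

Open {W1, W4, W6}: assign each demand point to its cheapest open site.
  S-α→W4 21, S-β→W6 23, S-γ→W6 31, S-δ→W1 11, S-ε→W1 20
  transport cost 106, fixed 12 → total 118.
Compare {W1, W3, W4}: transport cost 106 + fixed 13 = 119.
Compare {W1, W4, W5}: transport cost 105 + fixed 14 = 119.
Compare {W1, W3, W4, W6}: transport cost 105 + fixed 18 = 123.
All other subsets cost ≥ 119. Minimum total cost: 118.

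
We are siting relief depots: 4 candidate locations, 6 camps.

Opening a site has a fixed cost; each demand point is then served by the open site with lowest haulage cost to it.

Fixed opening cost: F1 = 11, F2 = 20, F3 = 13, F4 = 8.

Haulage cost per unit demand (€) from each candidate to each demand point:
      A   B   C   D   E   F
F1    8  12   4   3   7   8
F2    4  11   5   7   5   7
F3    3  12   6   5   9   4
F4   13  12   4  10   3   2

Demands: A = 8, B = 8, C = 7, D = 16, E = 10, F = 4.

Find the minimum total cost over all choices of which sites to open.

Open {F1, F3, F4}: assign each demand point to its cheapest open site.
  A→F3 8×3=24, B→F1 8×12=96, C→F1 7×4=28, D→F1 16×3=48, E→F4 10×3=30, F→F4 4×2=8
  haulage cost 234, fixed 32 → total 266.
Compare {F1, F2, F4}: haulage cost 234 + fixed 39 = 273.
Compare {F1, F2, F3, F4}: haulage cost 226 + fixed 52 = 278.
Compare {F3, F4}: haulage cost 266 + fixed 21 = 287.
All other subsets cost ≥ 273. Minimum total cost: 266.

266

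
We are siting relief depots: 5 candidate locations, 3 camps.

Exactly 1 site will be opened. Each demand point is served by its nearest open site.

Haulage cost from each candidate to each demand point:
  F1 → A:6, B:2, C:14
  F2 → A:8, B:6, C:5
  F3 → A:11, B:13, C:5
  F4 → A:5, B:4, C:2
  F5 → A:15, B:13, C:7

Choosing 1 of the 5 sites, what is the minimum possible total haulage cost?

11

Open {F4}.
  A→F4 5, B→F4 4, C→F4 2  ⇒ total 11.
Compare {F2}: total 19.
Compare {F1}: total 22.
No size-1 selection does better; minimum is 11.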